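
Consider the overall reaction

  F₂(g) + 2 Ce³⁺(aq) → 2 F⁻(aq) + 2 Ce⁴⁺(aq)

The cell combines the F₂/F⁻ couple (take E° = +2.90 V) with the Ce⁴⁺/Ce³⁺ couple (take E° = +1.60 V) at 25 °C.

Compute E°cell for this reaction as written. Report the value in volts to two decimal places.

The F₂/F⁻ couple has the higher reduction potential, so it is the cathode; Ce⁴⁺/Ce³⁺ is oxidised at the anode.
E°cell = E°(cathode) − E°(anode) = (+2.90) − (+1.60) = +1.30 V.
Since E°cell > 0, the reaction is spontaneous under standard conditions.

+1.30 V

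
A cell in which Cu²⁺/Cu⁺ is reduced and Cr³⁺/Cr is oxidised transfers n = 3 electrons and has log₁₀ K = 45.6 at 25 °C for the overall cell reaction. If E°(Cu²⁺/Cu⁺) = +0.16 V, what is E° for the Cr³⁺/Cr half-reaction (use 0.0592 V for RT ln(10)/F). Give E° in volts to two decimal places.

E°cell = (0.0592/n)·log K = (0.0592/3)(45.6) = +0.900 V.
Since Cu²⁺/Cu⁺ is the cathode and Cr³⁺/Cr the anode, E°cell = E°(Cu²⁺/Cu⁺) − E°(Cr³⁺/Cr).
So E°(Cr³⁺/Cr) = E°(Cu²⁺/Cu⁺) − E°cell = (+0.16) − (+0.900) = -0.74 V.

-0.74 V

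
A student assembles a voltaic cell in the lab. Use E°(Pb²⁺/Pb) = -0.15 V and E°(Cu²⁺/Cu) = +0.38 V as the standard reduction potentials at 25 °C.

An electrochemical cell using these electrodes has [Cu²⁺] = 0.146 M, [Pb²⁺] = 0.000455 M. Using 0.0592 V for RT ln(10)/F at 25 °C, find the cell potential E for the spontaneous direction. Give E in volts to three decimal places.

+0.604 V

Cu²⁺/Cu is the cathode (higher E°), Pb²⁺/Pb the anode: E°cell = +0.38 − (-0.15) = +0.53 V, n = 2.
Overall: Cu²⁺(aq) + Pb(s) → Cu(s) + Pb²⁺(aq)
Q = [Pb²⁺] / ([Cu²⁺]); log Q = -2.506.
E = E° − (0.0592/n) log Q = +0.53 − (0.0592/2)(-2.506) = +0.604 V.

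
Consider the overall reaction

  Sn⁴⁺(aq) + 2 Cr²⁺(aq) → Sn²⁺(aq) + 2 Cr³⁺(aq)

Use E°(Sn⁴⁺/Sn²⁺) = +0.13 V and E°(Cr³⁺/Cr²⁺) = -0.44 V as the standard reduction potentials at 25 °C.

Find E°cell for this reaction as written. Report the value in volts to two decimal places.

+0.57 V

The Sn⁴⁺/Sn²⁺ couple has the higher reduction potential, so it is the cathode; Cr³⁺/Cr²⁺ is oxidised at the anode.
E°cell = E°(cathode) − E°(anode) = (+0.13) − (-0.44) = +0.57 V.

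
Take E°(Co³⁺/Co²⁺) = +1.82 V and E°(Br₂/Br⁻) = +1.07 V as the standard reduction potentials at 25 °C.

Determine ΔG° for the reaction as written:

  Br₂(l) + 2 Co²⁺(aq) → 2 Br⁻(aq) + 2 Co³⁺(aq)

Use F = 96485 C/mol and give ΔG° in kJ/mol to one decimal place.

+144.7 kJ/mol

As written, Br₂/Br⁻ is reduced (cathode) and Co³⁺/Co²⁺ is oxidised (anode), so E°cell = (+1.07) − (+1.82) = -0.75 V.
Balancing electrons gives n = 2.
ΔG° = −nFE° = −(2)(96485)(-0.75) = 144,728 J = +144.7 kJ/mol.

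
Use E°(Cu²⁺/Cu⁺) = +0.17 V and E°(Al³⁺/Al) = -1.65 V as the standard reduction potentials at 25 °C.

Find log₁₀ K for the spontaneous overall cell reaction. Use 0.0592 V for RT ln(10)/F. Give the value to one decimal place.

Cathode: Cu²⁺/Cu⁺; anode: Al³⁺/Al. E°cell = +1.82 V, n = 3.
log K = nE°cell / 0.0592 = (3)(+1.82) / 0.0592 = 92.2.

92.2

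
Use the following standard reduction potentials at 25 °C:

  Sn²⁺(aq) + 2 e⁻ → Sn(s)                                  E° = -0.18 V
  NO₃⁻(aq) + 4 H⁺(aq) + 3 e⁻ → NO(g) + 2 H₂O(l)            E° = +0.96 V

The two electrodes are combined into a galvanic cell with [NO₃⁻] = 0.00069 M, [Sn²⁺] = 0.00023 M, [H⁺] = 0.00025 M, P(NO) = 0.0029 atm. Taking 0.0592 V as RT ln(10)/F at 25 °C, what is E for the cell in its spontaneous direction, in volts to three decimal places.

+0.951 V

NO₃⁻/NO is the cathode (higher E°), Sn²⁺/Sn the anode: E°cell = +0.96 − (-0.18) = +1.14 V, n = 6.
Overall: 2 NO₃⁻(aq) + 8 H⁺(aq) + 3 Sn(s) → 2 NO(g) + 4 H₂O(l) + 3 Sn²⁺(aq)
Q = P(NO)^2·[Sn²⁺]^3 / ([NO₃⁻]^2·[H⁺]^8); log Q = 19.149.
E = E° − (0.0592/n) log Q = +1.14 − (0.0592/6)(19.149) = +0.951 V.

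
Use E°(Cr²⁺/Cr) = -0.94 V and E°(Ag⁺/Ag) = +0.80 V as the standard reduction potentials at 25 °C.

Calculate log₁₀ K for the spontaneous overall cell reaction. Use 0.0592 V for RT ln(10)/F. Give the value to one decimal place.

Cathode: Ag⁺/Ag; anode: Cr²⁺/Cr. E°cell = +1.74 V, n = 2.
log K = nE°cell / 0.0592 = (2)(+1.74) / 0.0592 = 58.8.

58.8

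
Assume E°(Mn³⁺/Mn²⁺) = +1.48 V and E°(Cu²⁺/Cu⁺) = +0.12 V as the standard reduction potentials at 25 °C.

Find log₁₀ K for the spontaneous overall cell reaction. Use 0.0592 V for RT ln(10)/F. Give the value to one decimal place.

23.0

Cathode: Mn³⁺/Mn²⁺; anode: Cu²⁺/Cu⁺. E°cell = +1.36 V, n = 1.
log K = nE°cell / 0.0592 = (1)(+1.36) / 0.0592 = 23.0.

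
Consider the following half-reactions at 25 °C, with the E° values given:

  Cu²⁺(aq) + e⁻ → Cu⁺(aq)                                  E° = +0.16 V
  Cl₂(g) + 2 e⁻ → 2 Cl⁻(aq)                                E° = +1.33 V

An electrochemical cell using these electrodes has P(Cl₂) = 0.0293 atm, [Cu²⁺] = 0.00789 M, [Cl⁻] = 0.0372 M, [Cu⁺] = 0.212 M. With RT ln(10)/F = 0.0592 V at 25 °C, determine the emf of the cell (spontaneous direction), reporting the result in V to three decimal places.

+1.294 V

Cl₂/Cl⁻ is the cathode (higher E°), Cu²⁺/Cu⁺ the anode: E°cell = +1.33 − (+0.16) = +1.17 V, n = 2.
Overall: Cl₂(g) + 2 Cu⁺(aq) → 2 Cl⁻(aq) + 2 Cu²⁺(aq)
Q = [Cl⁻]^2·[Cu²⁺]^2 / (P(Cl₂)·[Cu⁺]^2); log Q = -4.184.
E = E° − (0.0592/n) log Q = +1.17 − (0.0592/2)(-4.184) = +1.294 V.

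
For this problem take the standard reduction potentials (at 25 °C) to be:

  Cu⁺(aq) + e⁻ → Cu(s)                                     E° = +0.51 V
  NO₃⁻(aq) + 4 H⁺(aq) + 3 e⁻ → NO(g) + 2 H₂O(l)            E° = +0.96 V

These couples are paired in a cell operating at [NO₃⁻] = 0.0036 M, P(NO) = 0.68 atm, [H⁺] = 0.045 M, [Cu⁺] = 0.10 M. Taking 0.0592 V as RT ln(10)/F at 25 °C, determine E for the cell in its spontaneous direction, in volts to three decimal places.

NO₃⁻/NO is the cathode (higher E°), Cu⁺/Cu the anode: E°cell = +0.96 − (+0.51) = +0.45 V, n = 3.
Overall: NO₃⁻(aq) + 4 H⁺(aq) + 3 Cu(s) → NO(g) + 2 H₂O(l) + 3 Cu⁺(aq)
Q = P(NO)·[Cu⁺]^3 / ([NO₃⁻]·[H⁺]^4); log Q = 4.663.
E = E° − (0.0592/n) log Q = +0.45 − (0.0592/3)(4.663) = +0.358 V.

+0.358 V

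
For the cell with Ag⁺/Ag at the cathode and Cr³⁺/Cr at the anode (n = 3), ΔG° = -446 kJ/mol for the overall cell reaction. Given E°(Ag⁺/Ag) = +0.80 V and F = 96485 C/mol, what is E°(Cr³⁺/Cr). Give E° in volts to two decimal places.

E°cell = −ΔG°/(nF) = −(-446×10³)/((3)(96485)) = +1.541 V.
Since Ag⁺/Ag is the cathode and Cr³⁺/Cr the anode, E°cell = E°(Ag⁺/Ag) − E°(Cr³⁺/Cr).
So E°(Cr³⁺/Cr) = E°(Ag⁺/Ag) − E°cell = (+0.80) − (+1.541) = -0.74 V.

-0.74 V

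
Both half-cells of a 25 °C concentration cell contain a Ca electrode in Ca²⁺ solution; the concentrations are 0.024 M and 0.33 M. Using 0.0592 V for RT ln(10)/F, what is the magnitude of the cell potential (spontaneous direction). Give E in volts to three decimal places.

For a concentration cell E°cell = 0. The 0.33 M side is the cathode (reduction is favoured where [Ca²⁺] is higher).
With n = 2, E = −(0.0592/2) log([Ca²⁺]ₐₙ/[Ca²⁺]꜀ₐₜ) = −(0.0592/2) log(0.024/0.33) = −(0.0592/2)(-1.138) = +0.034 V.

+0.034 V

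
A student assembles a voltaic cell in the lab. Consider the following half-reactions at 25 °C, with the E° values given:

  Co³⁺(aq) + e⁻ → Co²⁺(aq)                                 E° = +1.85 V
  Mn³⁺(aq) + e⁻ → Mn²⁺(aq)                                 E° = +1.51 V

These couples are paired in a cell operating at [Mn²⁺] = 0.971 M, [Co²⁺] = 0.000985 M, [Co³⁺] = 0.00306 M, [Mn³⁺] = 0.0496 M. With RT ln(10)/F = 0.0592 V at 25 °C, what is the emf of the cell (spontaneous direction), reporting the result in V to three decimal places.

Co³⁺/Co²⁺ is the cathode (higher E°), Mn³⁺/Mn²⁺ the anode: E°cell = +1.85 − (+1.51) = +0.34 V, n = 1.
Overall: Co³⁺(aq) + Mn²⁺(aq) → Co²⁺(aq) + Mn³⁺(aq)
Q = [Co²⁺]·[Mn³⁺] / ([Co³⁺]·[Mn²⁺]); log Q = -1.784.
E = E° − (0.0592/n) log Q = +0.34 − (0.0592/1)(-1.784) = +0.446 V.

+0.446 V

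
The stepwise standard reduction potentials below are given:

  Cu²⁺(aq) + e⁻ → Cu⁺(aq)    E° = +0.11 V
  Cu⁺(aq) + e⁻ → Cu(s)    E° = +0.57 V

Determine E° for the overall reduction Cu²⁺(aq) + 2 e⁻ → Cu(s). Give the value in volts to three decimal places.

+0.340 V

Since ΔG° = −nFE° is additive over sequential reductions, n₃E°₃ = n₁E°₁ + n₂E°₂.
E°₃ = (1×+0.11 + 1×+0.57) / 2 = (+0.680) / 2 = +0.340 V.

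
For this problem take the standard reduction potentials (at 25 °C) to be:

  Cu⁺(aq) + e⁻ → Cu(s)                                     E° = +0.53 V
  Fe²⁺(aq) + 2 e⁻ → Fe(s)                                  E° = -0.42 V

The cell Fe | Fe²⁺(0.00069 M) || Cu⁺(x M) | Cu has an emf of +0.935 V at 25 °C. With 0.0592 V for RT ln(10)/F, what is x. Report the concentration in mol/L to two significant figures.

0.015 M

Cu⁺/Cu is the cathode, Fe²⁺/Fe the anode: E°cell = +0.95 V, n = 2.
Overall reaction: 2 Cu⁺(aq) + Fe(s) → 2 Cu(s) + Fe²⁺(aq); Q = [Fe²⁺]^1/[Cu⁺]^2.
From E = E° − (0.0592/n) log Q: log Q = (E° − E)·n/0.0592 = (+0.95 − (+0.935))·2/0.0592 = 0.5068.
So 2·log[Cu⁺] = 1·log(0.00069) − log Q = -3.1612 − (0.5068) = -3.6680; log[Cu⁺] = -3.6680 / 2 = -1.8340; [Cu⁺] = 10^(-1.8340) ≈ 0.015 M.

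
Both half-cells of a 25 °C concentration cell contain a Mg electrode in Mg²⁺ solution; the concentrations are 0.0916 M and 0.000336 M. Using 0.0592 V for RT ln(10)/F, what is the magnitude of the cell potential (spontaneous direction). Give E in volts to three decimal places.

+0.072 V

For a concentration cell E°cell = 0. The 0.0916 M side is the cathode (reduction is favoured where [Mg²⁺] is higher).
With n = 2, E = −(0.0592/2) log([Mg²⁺]ₐₙ/[Mg²⁺]꜀ₐₜ) = −(0.0592/2) log(0.000336/0.0916) = −(0.0592/2)(-2.436) = +0.072 V.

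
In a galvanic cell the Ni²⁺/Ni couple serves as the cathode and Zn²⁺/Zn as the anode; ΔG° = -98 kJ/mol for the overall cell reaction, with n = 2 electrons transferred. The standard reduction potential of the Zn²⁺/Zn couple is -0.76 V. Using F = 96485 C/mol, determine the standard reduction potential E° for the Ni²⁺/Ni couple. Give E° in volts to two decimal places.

-0.25 V

E°cell = −ΔG°/(nF) = −(-98×10³)/((2)(96485)) = +0.508 V.
Since Ni²⁺/Ni is the cathode and Zn²⁺/Zn the anode, E°cell = E°(Ni²⁺/Ni) − E°(Zn²⁺/Zn).
So E°(Ni²⁺/Ni) = E°cell + E°(Zn²⁺/Zn) = +0.508 + (-0.76) = -0.25 V.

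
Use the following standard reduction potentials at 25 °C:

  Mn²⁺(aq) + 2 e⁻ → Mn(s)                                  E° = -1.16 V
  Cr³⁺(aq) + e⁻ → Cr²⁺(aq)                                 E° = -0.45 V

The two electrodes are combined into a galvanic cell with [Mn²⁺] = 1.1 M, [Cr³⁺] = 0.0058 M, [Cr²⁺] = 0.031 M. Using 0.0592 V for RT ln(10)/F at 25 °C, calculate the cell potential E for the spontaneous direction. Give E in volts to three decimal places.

+0.666 V

Cr³⁺/Cr²⁺ is the cathode (higher E°), Mn²⁺/Mn the anode: E°cell = -0.45 − (-1.16) = +0.71 V, n = 2.
Overall: 2 Cr³⁺(aq) + Mn(s) → 2 Cr²⁺(aq) + Mn²⁺(aq)
Q = [Cr²⁺]^2·[Mn²⁺] / ([Cr³⁺]^2); log Q = 1.497.
E = E° − (0.0592/n) log Q = +0.71 − (0.0592/2)(1.497) = +0.666 V.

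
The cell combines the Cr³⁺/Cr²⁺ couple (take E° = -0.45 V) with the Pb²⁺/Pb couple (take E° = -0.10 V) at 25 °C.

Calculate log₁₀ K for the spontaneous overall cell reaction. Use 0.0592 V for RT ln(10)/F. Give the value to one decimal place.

Cathode: Pb²⁺/Pb; anode: Cr³⁺/Cr²⁺. E°cell = +0.35 V, n = 2.
log K = nE°cell / 0.0592 = (2)(+0.35) / 0.0592 = 11.8.

11.8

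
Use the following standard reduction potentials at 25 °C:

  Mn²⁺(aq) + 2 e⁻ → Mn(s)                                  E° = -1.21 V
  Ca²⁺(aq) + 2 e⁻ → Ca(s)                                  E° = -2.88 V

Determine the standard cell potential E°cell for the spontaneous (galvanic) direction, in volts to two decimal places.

The Mn²⁺/Mn couple has the higher reduction potential, so it is the cathode; Ca²⁺/Ca is oxidised at the anode.
E°cell = E°(cathode) − E°(anode) = (-1.21) − (-2.88) = +1.67 V.

+1.67 V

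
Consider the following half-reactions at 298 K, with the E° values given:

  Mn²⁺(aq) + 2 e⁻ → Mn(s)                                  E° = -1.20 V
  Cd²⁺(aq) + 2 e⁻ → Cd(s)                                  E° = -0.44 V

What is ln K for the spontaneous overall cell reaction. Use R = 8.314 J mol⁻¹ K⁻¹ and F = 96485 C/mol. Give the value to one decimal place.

59.2

Cathode: Cd²⁺/Cd; anode: Mn²⁺/Mn. E°cell = (-0.44) − (-1.20) = +0.76 V, with n = 2.
ΔG° = −nFE° = −RT ln K, so ln K = nFE°/(RT) = (2)(96485)(+0.76) / ((8.314)(298)) = 59.194.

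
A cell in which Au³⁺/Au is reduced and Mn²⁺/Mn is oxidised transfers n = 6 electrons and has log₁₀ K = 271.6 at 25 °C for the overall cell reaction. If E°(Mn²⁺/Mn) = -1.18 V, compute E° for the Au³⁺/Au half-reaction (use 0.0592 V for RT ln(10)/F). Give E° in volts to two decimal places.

E°cell = (0.0592/n)·log K = (0.0592/6)(271.6) = +2.680 V.
Since Au³⁺/Au is the cathode and Mn²⁺/Mn the anode, E°cell = E°(Au³⁺/Au) − E°(Mn²⁺/Mn).
So E°(Au³⁺/Au) = E°cell + E°(Mn²⁺/Mn) = +2.680 + (-1.18) = +1.50 V.

+1.50 V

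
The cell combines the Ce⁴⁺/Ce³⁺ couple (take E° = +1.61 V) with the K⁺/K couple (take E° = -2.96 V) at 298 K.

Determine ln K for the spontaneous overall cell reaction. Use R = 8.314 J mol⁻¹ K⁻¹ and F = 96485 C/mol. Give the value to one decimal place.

178.0

Cathode: Ce⁴⁺/Ce³⁺; anode: K⁺/K. E°cell = (+1.61) − (-2.96) = +4.57 V, with n = 1.
ΔG° = −nFE° = −RT ln K, so ln K = nFE°/(RT) = (1)(96485)(+4.57) / ((8.314)(298)) = 177.971.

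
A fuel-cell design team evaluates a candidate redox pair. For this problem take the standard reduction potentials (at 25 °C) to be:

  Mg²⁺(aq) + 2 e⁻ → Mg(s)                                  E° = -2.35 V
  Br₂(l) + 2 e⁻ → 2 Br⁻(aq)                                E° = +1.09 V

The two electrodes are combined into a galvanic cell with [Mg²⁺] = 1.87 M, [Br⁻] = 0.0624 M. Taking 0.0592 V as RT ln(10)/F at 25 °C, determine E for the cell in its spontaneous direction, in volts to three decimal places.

+3.503 V

Br₂/Br⁻ is the cathode (higher E°), Mg²⁺/Mg the anode: E°cell = +1.09 − (-2.35) = +3.44 V, n = 2.
Overall: Br₂(l) + Mg(s) → 2 Br⁻(aq) + Mg²⁺(aq)
Q = [Br⁻]^2·[Mg²⁺]; log Q = -2.138.
E = E° − (0.0592/n) log Q = +3.44 − (0.0592/2)(-2.138) = +3.503 V.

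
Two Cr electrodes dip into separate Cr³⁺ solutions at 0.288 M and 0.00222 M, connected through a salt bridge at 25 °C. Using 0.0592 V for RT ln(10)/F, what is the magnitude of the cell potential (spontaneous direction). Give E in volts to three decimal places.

For a concentration cell E°cell = 0. The 0.288 M side is the cathode (reduction is favoured where [Cr³⁺] is higher).
With n = 3, E = −(0.0592/3) log([Cr³⁺]ₐₙ/[Cr³⁺]꜀ₐₜ) = −(0.0592/3) log(0.00222/0.288) = −(0.0592/3)(-2.113) = +0.042 V.

+0.042 V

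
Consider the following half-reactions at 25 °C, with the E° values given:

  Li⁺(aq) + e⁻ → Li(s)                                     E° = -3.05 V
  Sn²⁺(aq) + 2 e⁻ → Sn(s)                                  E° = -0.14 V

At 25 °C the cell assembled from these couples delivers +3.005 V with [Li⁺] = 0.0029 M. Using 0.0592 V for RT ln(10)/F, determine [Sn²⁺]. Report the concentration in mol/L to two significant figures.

0.014 M

Sn²⁺/Sn is the cathode, Li⁺/Li the anode: E°cell = +2.91 V, n = 2.
Overall reaction: Sn²⁺(aq) + 2 Li(s) → Sn(s) + 2 Li⁺(aq); Q = [Li⁺]^2/[Sn²⁺]^1.
From E = E° − (0.0592/n) log Q: log Q = (E° − E)·n/0.0592 = (+2.91 − (+3.005))·2/0.0592 = -3.2095.
So 1·log[Sn²⁺] = 2·log(0.0029) − log Q = -5.0752 − (-3.2095) = -1.8657; [Sn²⁺] = 10^(-1.8657) ≈ 0.014 M.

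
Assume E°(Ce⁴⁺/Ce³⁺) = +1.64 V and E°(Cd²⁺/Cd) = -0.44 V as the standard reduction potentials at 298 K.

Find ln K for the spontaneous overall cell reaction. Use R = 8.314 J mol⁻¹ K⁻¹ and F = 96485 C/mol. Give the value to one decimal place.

162.0

Cathode: Ce⁴⁺/Ce³⁺; anode: Cd²⁺/Cd. E°cell = (+1.64) − (-0.44) = +2.08 V, with n = 2.
ΔG° = −nFE° = −RT ln K, so ln K = nFE°/(RT) = (2)(96485)(+2.08) / ((8.314)(298)) = 162.004.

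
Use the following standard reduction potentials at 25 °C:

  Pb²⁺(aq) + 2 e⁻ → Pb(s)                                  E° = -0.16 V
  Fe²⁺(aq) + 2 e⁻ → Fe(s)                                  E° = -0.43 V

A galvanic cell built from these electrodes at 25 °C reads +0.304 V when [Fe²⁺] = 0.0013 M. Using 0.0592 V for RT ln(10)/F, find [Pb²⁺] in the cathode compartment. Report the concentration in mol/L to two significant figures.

Pb²⁺/Pb is the cathode, Fe²⁺/Fe the anode: E°cell = +0.27 V, n = 2.
Overall reaction: Pb²⁺(aq) + Fe(s) → Pb(s) + Fe²⁺(aq); Q = [Fe²⁺]^1/[Pb²⁺]^1.
From E = E° − (0.0592/n) log Q: log Q = (E° − E)·n/0.0592 = (+0.27 − (+0.304))·2/0.0592 = -1.1486.
So 1·log[Pb²⁺] = 1·log(0.0013) − log Q = -2.8861 − (-1.1486) = -1.7375; [Pb²⁺] = 10^(-1.7375) ≈ 0.018 M.

0.018 M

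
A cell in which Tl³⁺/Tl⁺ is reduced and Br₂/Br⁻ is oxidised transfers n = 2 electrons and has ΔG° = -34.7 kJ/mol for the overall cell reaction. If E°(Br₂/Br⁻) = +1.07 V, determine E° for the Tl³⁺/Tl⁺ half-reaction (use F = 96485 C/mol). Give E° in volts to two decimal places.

+1.25 V

E°cell = −ΔG°/(nF) = −(-34.7×10³)/((2)(96485)) = +0.180 V.
Since Tl³⁺/Tl⁺ is the cathode and Br₂/Br⁻ the anode, E°cell = E°(Tl³⁺/Tl⁺) − E°(Br₂/Br⁻).
So E°(Tl³⁺/Tl⁺) = E°cell + E°(Br₂/Br⁻) = +0.180 + (+1.07) = +1.25 V.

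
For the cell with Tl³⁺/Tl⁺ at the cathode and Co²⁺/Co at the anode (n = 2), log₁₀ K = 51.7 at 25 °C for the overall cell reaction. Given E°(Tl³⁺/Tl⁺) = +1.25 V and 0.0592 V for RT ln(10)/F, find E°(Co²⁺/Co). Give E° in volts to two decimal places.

E°cell = (0.0592/n)·log K = (0.0592/2)(51.7) = +1.530 V.
Since Tl³⁺/Tl⁺ is the cathode and Co²⁺/Co the anode, E°cell = E°(Tl³⁺/Tl⁺) − E°(Co²⁺/Co).
So E°(Co²⁺/Co) = E°(Tl³⁺/Tl⁺) − E°cell = (+1.25) − (+1.530) = -0.28 V.

-0.28 V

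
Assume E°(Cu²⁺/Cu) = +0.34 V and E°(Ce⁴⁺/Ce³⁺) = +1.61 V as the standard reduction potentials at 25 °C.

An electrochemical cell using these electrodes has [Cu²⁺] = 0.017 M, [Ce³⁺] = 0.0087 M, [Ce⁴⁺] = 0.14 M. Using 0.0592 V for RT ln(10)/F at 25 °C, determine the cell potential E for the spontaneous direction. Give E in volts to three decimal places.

+1.394 V

Ce⁴⁺/Ce³⁺ is the cathode (higher E°), Cu²⁺/Cu the anode: E°cell = +1.61 − (+0.34) = +1.27 V, n = 2.
Overall: 2 Ce⁴⁺(aq) + Cu(s) → 2 Ce³⁺(aq) + Cu²⁺(aq)
Q = [Ce³⁺]^2·[Cu²⁺] / ([Ce⁴⁺]^2); log Q = -4.183.
E = E° − (0.0592/n) log Q = +1.27 − (0.0592/2)(-4.183) = +1.394 V.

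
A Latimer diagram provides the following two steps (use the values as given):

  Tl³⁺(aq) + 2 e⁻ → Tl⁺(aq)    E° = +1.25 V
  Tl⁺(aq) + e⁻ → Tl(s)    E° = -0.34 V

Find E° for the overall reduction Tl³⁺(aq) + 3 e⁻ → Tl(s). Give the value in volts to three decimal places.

Standard free energies of sequential steps add: ΔG°₃ = ΔG°₁ + ΔG°₂, so n₃E°₃ = n₁E°₁ + n₂E°₂.
E°₃ = (2×+1.25 + 1×-0.34) / 3 = (+2.160) / 3 = +0.720 V.

+0.720 V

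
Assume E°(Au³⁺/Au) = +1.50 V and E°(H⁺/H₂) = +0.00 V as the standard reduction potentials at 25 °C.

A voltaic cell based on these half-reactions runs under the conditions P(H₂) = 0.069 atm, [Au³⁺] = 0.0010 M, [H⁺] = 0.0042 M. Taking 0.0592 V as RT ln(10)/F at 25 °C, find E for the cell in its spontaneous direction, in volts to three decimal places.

Au³⁺/Au is the cathode (higher E°), H⁺/H₂ the anode: E°cell = +1.50 − (+0.00) = +1.50 V, n = 6.
Overall: 2 Au³⁺(aq) + 3 H₂(g) → 2 Au(s) + 6 H⁺(aq)
Q = [H⁺]^6 / ([Au³⁺]^2·P(H₂)^3); log Q = -4.777.
E = E° − (0.0592/n) log Q = +1.50 − (0.0592/6)(-4.777) = +1.547 V.

+1.547 V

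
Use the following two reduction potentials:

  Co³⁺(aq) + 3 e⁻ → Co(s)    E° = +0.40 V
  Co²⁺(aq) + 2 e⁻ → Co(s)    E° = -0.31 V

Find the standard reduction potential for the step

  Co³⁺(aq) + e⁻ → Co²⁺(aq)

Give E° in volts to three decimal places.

Sequential free energies add, so n₃E°₃ = n₁E°₁ + n₂E°₂.
With n₃ = 3, and the known step contributing 2×(-0.31) V, the unknown satisfies 1·E° = 3×(+0.40) − 2×(-0.31) = +1.820.
E° = +1.820 / 1 = +1.820 V.

+1.820 V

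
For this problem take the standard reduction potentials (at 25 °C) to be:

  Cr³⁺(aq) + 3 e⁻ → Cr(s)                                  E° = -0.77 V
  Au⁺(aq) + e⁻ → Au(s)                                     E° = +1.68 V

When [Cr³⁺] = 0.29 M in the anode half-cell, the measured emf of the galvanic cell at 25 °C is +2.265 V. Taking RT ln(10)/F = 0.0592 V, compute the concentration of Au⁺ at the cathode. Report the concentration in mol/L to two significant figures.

0.00050 M

Au⁺/Au is the cathode, Cr³⁺/Cr the anode: E°cell = +2.45 V, n = 3.
Overall reaction: 3 Au⁺(aq) + Cr(s) → 3 Au(s) + Cr³⁺(aq); Q = [Cr³⁺]^1/[Au⁺]^3.
From E = E° − (0.0592/n) log Q: log Q = (E° − E)·n/0.0592 = (+2.45 − (+2.265))·3/0.0592 = 9.3750.
So 3·log[Au⁺] = 1·log(0.29) − log Q = -0.5376 − (9.3750) = -9.9126; log[Au⁺] = -9.9126 / 3 = -3.3042; [Au⁺] = 10^(-3.3042) ≈ 0.00050 M.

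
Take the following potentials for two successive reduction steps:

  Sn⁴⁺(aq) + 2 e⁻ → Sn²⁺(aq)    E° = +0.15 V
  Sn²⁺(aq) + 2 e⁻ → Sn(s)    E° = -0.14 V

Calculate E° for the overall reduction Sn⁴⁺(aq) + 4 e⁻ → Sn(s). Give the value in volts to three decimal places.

+0.005 V

Since ΔG° = −nFE° is additive over sequential reductions, n₃E°₃ = n₁E°₁ + n₂E°₂.
E°₃ = (2×+0.15 + 2×-0.14) / 4 = (+0.020) / 4 = +0.005 V.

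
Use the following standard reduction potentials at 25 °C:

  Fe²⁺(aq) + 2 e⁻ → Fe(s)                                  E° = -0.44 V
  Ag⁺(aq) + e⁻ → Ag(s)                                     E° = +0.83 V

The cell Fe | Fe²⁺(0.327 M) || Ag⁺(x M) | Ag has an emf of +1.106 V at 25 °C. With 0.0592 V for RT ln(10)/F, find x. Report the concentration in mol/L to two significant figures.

Ag⁺/Ag is the cathode, Fe²⁺/Fe the anode: E°cell = +1.27 V, n = 2.
Overall reaction: 2 Ag⁺(aq) + Fe(s) → 2 Ag(s) + Fe²⁺(aq); Q = [Fe²⁺]^1/[Ag⁺]^2.
From E = E° − (0.0592/n) log Q: log Q = (E° − E)·n/0.0592 = (+1.27 − (+1.106))·2/0.0592 = 5.5405.
So 2·log[Ag⁺] = 1·log(0.327) − log Q = -0.4855 − (5.5405) = -6.0260; log[Ag⁺] = -6.0260 / 2 = -3.0130; [Ag⁺] = 10^(-3.0130) ≈ 0.00097 M.

0.00097 M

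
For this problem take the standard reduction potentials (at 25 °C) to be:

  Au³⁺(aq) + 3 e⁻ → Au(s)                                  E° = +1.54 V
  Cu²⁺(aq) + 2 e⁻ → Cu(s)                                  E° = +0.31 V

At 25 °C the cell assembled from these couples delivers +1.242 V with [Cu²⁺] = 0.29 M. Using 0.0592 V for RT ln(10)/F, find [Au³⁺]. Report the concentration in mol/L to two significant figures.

Au³⁺/Au is the cathode, Cu²⁺/Cu the anode: E°cell = +1.23 V, n = 6.
Overall reaction: 2 Au³⁺(aq) + 3 Cu(s) → 2 Au(s) + 3 Cu²⁺(aq); Q = [Cu²⁺]^3/[Au³⁺]^2.
From E = E° − (0.0592/n) log Q: log Q = (E° − E)·n/0.0592 = (+1.23 − (+1.242))·6/0.0592 = -1.2162.
So 2·log[Au³⁺] = 3·log(0.29) − log Q = -1.6128 − (-1.2162) = -0.3966; log[Au³⁺] = -0.3966 / 2 = -0.1983; [Au³⁺] = 10^(-0.1983) ≈ 0.63 M.

0.63 M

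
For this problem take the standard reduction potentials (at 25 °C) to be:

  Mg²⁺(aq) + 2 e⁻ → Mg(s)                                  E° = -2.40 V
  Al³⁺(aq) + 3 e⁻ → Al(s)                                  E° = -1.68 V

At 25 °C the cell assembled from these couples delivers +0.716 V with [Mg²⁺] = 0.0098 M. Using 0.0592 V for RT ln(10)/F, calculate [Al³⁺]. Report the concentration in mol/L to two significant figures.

0.00061 M

Al³⁺/Al is the cathode, Mg²⁺/Mg the anode: E°cell = +0.72 V, n = 6.
Overall reaction: 2 Al³⁺(aq) + 3 Mg(s) → 2 Al(s) + 3 Mg²⁺(aq); Q = [Mg²⁺]^3/[Al³⁺]^2.
From E = E° − (0.0592/n) log Q: log Q = (E° − E)·n/0.0592 = (+0.72 − (+0.716))·6/0.0592 = 0.4054.
So 2·log[Al³⁺] = 3·log(0.0098) − log Q = -6.0263 − (0.4054) = -6.4317; log[Al³⁺] = -6.4317 / 2 = -3.2159; [Al³⁺] = 10^(-3.2159) ≈ 0.00061 M.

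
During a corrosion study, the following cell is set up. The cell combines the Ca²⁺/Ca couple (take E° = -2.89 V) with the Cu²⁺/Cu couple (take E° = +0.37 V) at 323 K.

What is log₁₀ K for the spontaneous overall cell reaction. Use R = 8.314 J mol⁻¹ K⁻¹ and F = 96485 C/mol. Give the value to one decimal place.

101.7

Cathode: Cu²⁺/Cu; anode: Ca²⁺/Ca. E°cell = (+0.37) − (-2.89) = +3.26 V, with n = 2.
ΔG° = −nFE° = −RT ln K, so ln K = nFE°/(RT) = (2)(96485)(+3.26) / ((8.314)(323)) = 234.258.
log₁₀ K = 234.258 / ln 10 = 101.7.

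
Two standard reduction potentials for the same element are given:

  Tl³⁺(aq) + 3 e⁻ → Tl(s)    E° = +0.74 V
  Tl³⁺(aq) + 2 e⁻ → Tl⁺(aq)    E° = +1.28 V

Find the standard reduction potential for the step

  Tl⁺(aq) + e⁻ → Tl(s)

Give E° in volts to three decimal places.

Sequential free energies add, so n₃E°₃ = n₁E°₁ + n₂E°₂.
With n₃ = 3, and the known step contributing 2×(+1.28) V, the unknown satisfies 1·E° = 3×(+0.74) − 2×(+1.28) = -0.340.
E° = -0.340 / 1 = -0.340 V.

-0.340 V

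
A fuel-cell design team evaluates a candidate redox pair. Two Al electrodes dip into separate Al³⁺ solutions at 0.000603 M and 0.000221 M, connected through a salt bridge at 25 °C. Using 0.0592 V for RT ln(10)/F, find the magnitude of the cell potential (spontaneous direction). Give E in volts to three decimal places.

For a concentration cell E°cell = 0. The 0.000603 M side is the cathode (reduction is favoured where [Al³⁺] is higher).
With n = 3, E = −(0.0592/3) log([Al³⁺]ₐₙ/[Al³⁺]꜀ₐₜ) = −(0.0592/3) log(0.000221/0.000603) = −(0.0592/3)(-0.436) = +0.009 V.

+0.009 V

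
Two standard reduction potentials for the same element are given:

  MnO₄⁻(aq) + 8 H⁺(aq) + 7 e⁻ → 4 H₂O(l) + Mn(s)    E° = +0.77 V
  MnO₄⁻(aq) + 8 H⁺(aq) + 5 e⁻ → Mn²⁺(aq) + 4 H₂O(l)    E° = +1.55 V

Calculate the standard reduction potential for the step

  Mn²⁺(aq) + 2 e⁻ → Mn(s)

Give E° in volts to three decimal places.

Sequential free energies add, so n₃E°₃ = n₁E°₁ + n₂E°₂.
With n₃ = 7, and the known step contributing 5×(+1.55) V, the unknown satisfies 2·E° = 7×(+0.77) − 5×(+1.55) = -2.360.
E° = -2.360 / 2 = -1.180 V.

-1.180 V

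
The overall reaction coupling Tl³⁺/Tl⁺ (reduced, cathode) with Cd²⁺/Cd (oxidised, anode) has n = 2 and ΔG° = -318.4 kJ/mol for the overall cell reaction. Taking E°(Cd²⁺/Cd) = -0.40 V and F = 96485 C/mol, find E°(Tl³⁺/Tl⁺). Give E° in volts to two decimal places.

+1.25 V

E°cell = −ΔG°/(nF) = −(-318.4×10³)/((2)(96485)) = +1.650 V.
Since Tl³⁺/Tl⁺ is the cathode and Cd²⁺/Cd the anode, E°cell = E°(Tl³⁺/Tl⁺) − E°(Cd²⁺/Cd).
So E°(Tl³⁺/Tl⁺) = E°cell + E°(Cd²⁺/Cd) = +1.650 + (-0.40) = +1.25 V.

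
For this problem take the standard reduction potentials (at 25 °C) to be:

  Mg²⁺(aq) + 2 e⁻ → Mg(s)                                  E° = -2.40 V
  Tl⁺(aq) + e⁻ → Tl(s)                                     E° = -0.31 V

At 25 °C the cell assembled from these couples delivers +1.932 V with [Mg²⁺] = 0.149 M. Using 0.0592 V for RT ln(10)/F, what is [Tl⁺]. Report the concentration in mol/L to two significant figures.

Tl⁺/Tl is the cathode, Mg²⁺/Mg the anode: E°cell = +2.09 V, n = 2.
Overall reaction: 2 Tl⁺(aq) + Mg(s) → 2 Tl(s) + Mg²⁺(aq); Q = [Mg²⁺]^1/[Tl⁺]^2.
From E = E° − (0.0592/n) log Q: log Q = (E° − E)·n/0.0592 = (+2.09 − (+1.932))·2/0.0592 = 5.3378.
So 2·log[Tl⁺] = 1·log(0.149) − log Q = -0.8268 − (5.3378) = -6.1646; log[Tl⁺] = -6.1646 / 2 = -3.0823; [Tl⁺] = 10^(-3.0823) ≈ 0.00083 M.

0.00083 M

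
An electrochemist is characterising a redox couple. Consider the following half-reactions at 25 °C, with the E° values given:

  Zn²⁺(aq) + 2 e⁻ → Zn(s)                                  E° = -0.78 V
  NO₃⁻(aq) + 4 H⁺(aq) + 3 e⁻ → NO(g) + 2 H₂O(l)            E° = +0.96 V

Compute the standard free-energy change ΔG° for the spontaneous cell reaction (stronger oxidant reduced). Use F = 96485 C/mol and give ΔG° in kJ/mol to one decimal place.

NO₃⁻/NO (E° = +0.96 V) is the cathode; Zn²⁺/Zn (E° = -0.78 V) is the anode, so E°cell = +1.74 V.
Balancing electrons gives n = 6 (lcm of 3 and 2).
ΔG° = −nFE° = −(6)(96485)(+1.74) = -1,007,303 J = -1007.3 kJ/mol.

-1007.3 kJ/mol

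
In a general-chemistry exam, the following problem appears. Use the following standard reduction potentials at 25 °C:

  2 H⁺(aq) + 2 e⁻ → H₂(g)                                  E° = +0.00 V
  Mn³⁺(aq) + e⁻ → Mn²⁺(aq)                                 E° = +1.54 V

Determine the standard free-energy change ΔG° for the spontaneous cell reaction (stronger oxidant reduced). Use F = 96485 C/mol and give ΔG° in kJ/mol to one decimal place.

Mn³⁺/Mn²⁺ (E° = +1.54 V) is the cathode; H⁺/H₂ (E° = +0.00 V) is the anode, so E°cell = +1.54 V.
Balancing electrons gives n = 2 (lcm of 1 and 2).
ΔG° = −nFE° = −(2)(96485)(+1.54) = -297,174 J = -297.2 kJ/mol.

-297.2 kJ/mol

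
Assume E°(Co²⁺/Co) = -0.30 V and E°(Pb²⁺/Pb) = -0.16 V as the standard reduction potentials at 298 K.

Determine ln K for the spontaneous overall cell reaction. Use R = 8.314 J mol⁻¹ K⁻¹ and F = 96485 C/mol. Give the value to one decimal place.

Cathode: Pb²⁺/Pb; anode: Co²⁺/Co. E°cell = (-0.16) − (-0.30) = +0.14 V, with n = 2.
ΔG° = −nFE° = −RT ln K, so ln K = nFE°/(RT) = (2)(96485)(+0.14) / ((8.314)(298)) = 10.904.

10.9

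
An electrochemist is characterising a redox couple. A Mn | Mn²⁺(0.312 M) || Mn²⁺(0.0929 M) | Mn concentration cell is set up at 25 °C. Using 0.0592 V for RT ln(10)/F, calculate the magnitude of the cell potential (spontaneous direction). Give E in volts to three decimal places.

+0.016 V

For a concentration cell E°cell = 0. The 0.312 M side is the cathode (reduction is favoured where [Mn²⁺] is higher).
With n = 2, E = −(0.0592/2) log([Mn²⁺]ₐₙ/[Mn²⁺]꜀ₐₜ) = −(0.0592/2) log(0.0929/0.312) = −(0.0592/2)(-0.526) = +0.016 V.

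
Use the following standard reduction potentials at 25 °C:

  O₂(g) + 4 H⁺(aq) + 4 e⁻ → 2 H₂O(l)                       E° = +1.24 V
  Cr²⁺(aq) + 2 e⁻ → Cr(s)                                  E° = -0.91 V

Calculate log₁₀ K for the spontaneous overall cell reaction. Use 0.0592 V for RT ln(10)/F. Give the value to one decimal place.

145.3

Cathode: O₂/H₂O; anode: Cr²⁺/Cr. E°cell = +2.15 V, n = 4.
log K = nE°cell / 0.0592 = (4)(+2.15) / 0.0592 = 145.3.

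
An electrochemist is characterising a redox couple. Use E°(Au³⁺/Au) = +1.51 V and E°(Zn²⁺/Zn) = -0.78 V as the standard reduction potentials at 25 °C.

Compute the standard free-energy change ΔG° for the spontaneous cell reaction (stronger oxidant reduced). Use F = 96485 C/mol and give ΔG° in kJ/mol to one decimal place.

Au³⁺/Au (E° = +1.51 V) is the cathode; Zn²⁺/Zn (E° = -0.78 V) is the anode, so E°cell = +2.29 V.
Balancing electrons gives n = 6 (lcm of 3 and 2).
ΔG° = −nFE° = −(6)(96485)(+2.29) = -1,325,704 J = -1325.7 kJ/mol.

-1325.7 kJ/mol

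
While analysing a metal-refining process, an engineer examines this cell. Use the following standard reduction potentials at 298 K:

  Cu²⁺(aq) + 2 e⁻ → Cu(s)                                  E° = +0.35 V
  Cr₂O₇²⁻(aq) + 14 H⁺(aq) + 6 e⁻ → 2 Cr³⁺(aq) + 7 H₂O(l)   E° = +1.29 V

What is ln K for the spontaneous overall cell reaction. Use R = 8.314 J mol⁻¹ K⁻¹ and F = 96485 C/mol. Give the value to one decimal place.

Cathode: Cr₂O₇²⁻/Cr³⁺; anode: Cu²⁺/Cu. E°cell = (+1.29) − (+0.35) = +0.94 V, with n = 6.
ΔG° = −nFE° = −RT ln K, so ln K = nFE°/(RT) = (6)(96485)(+0.94) / ((8.314)(298)) = 219.641.

219.6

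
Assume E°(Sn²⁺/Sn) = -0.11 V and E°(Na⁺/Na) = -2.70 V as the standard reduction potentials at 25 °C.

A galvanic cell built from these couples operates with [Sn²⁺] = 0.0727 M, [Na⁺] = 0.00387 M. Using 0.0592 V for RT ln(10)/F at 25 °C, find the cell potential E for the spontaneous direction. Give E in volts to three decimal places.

+2.699 V

Sn²⁺/Sn is the cathode (higher E°), Na⁺/Na the anode: E°cell = -0.11 − (-2.70) = +2.59 V, n = 2.
Overall: Sn²⁺(aq) + 2 Na(s) → Sn(s) + 2 Na⁺(aq)
Q = [Na⁺]^2 / ([Sn²⁺]); log Q = -3.686.
E = E° − (0.0592/n) log Q = +2.59 − (0.0592/2)(-3.686) = +2.699 V.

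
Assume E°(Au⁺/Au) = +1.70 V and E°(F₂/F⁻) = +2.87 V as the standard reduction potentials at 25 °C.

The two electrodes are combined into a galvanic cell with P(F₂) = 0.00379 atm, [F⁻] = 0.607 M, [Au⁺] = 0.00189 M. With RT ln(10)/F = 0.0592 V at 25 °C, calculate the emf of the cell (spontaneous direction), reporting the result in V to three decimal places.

F₂/F⁻ is the cathode (higher E°), Au⁺/Au the anode: E°cell = +2.87 − (+1.70) = +1.17 V, n = 2.
Overall: F₂(g) + 2 Au(s) → 2 F⁻(aq) + 2 Au⁺(aq)
Q = [F⁻]^2·[Au⁺]^2 / (P(F₂)); log Q = -3.459.
E = E° − (0.0592/n) log Q = +1.17 − (0.0592/2)(-3.459) = +1.272 V.

+1.272 V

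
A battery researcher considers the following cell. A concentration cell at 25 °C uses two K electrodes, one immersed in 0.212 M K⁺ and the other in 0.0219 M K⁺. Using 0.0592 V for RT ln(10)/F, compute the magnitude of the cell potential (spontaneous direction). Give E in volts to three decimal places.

For a concentration cell E°cell = 0. The 0.212 M side is the cathode (reduction is favoured where [K⁺] is higher).
With n = 1, E = −(0.0592/1) log([K⁺]ₐₙ/[K⁺]꜀ₐₜ) = −(0.0592/1) log(0.0219/0.212) = −(0.0592/1)(-0.986) = +0.058 V.

+0.058 V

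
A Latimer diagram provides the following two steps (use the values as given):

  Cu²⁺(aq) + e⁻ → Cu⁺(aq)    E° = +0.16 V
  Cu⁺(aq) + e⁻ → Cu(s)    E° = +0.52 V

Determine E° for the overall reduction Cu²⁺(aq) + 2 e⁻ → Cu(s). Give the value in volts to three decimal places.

+0.340 V

Since ΔG° = −nFE° is additive over sequential reductions, n₃E°₃ = n₁E°₁ + n₂E°₂.
E°₃ = (1×+0.16 + 1×+0.52) / 2 = (+0.680) / 2 = +0.340 V.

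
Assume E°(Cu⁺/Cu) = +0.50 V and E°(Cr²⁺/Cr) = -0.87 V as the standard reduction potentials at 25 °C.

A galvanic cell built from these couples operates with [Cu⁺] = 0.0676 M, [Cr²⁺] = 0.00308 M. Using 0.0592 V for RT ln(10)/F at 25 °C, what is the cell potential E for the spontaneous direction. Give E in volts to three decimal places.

+1.375 V

Cu⁺/Cu is the cathode (higher E°), Cr²⁺/Cr the anode: E°cell = +0.50 − (-0.87) = +1.37 V, n = 2.
Overall: 2 Cu⁺(aq) + Cr(s) → 2 Cu(s) + Cr²⁺(aq)
Q = [Cr²⁺] / ([Cu⁺]^2); log Q = -0.171.
E = E° − (0.0592/n) log Q = +1.37 − (0.0592/2)(-0.171) = +1.375 V.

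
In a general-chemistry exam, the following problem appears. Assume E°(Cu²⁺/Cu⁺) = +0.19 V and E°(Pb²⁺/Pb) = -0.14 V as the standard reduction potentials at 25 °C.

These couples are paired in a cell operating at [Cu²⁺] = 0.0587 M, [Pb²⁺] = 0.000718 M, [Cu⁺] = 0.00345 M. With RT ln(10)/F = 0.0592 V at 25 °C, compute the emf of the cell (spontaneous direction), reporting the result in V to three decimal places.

Cu²⁺/Cu⁺ is the cathode (higher E°), Pb²⁺/Pb the anode: E°cell = +0.19 − (-0.14) = +0.33 V, n = 2.
Overall: 2 Cu²⁺(aq) + Pb(s) → 2 Cu⁺(aq) + Pb²⁺(aq)
Q = [Cu⁺]^2·[Pb²⁺] / ([Cu²⁺]^2); log Q = -5.606.
E = E° − (0.0592/n) log Q = +0.33 − (0.0592/2)(-5.606) = +0.496 V.

+0.496 V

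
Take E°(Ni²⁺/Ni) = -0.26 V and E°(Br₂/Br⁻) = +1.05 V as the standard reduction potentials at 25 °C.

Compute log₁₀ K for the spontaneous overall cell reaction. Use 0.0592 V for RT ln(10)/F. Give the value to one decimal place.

Cathode: Br₂/Br⁻; anode: Ni²⁺/Ni. E°cell = +1.31 V, n = 2.
log K = nE°cell / 0.0592 = (2)(+1.31) / 0.0592 = 44.3.

44.3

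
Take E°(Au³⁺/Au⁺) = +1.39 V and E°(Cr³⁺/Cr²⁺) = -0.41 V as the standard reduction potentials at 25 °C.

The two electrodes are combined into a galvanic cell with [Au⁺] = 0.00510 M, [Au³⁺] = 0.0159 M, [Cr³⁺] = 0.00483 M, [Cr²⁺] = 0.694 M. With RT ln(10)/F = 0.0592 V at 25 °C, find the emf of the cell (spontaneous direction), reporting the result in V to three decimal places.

+1.942 V

Au³⁺/Au⁺ is the cathode (higher E°), Cr³⁺/Cr²⁺ the anode: E°cell = +1.39 − (-0.41) = +1.80 V, n = 2.
Overall: Au³⁺(aq) + 2 Cr²⁺(aq) → Au⁺(aq) + 2 Cr³⁺(aq)
Q = [Au⁺]·[Cr³⁺]^2 / ([Au³⁺]·[Cr²⁺]^2); log Q = -4.809.
E = E° − (0.0592/n) log Q = +1.80 − (0.0592/2)(-4.809) = +1.942 V.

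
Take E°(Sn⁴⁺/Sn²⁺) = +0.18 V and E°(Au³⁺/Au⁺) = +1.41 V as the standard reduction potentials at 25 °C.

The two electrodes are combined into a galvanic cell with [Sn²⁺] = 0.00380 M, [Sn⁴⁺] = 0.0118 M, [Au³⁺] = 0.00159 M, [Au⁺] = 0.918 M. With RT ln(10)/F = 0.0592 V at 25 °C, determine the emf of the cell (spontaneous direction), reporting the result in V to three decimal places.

Au³⁺/Au⁺ is the cathode (higher E°), Sn⁴⁺/Sn²⁺ the anode: E°cell = +1.41 − (+0.18) = +1.23 V, n = 2.
Overall: Au³⁺(aq) + Sn²⁺(aq) → Au⁺(aq) + Sn⁴⁺(aq)
Q = [Au⁺]·[Sn⁴⁺] / ([Au³⁺]·[Sn²⁺]); log Q = 3.254.
E = E° − (0.0592/n) log Q = +1.23 − (0.0592/2)(3.254) = +1.134 V.

+1.134 V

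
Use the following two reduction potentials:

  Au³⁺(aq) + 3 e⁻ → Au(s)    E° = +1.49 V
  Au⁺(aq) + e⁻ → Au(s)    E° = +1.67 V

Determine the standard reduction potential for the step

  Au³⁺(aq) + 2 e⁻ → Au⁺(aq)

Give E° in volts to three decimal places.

Sequential free energies add, so n₃E°₃ = n₁E°₁ + n₂E°₂.
With n₃ = 3, and the known step contributing 1×(+1.67) V, the unknown satisfies 2·E° = 3×(+1.49) − 1×(+1.67) = +2.800.
E° = +2.800 / 2 = +1.400 V.

+1.400 V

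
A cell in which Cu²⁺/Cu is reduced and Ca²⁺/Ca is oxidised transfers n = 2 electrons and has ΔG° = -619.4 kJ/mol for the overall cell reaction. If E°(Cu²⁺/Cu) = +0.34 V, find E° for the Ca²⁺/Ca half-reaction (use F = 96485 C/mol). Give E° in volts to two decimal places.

E°cell = −ΔG°/(nF) = −(-619.4×10³)/((2)(96485)) = +3.210 V.
Since Cu²⁺/Cu is the cathode and Ca²⁺/Ca the anode, E°cell = E°(Cu²⁺/Cu) − E°(Ca²⁺/Ca).
So E°(Ca²⁺/Ca) = E°(Cu²⁺/Cu) − E°cell = (+0.34) − (+3.210) = -2.87 V.

-2.87 V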